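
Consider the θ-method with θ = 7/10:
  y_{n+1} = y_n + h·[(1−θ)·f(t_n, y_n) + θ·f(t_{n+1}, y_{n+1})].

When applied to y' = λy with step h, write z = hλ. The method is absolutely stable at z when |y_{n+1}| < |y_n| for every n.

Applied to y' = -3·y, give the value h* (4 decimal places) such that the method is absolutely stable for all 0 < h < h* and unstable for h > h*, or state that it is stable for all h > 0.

Test eqn y'=λy, z=hλ:
  y_{n+1} = y_n + z·[3/10·y_n + 7/10·y_{n+1}] ⇒ (1 − 7/10z)y_{n+1} = (1 + 3/10z)y_n
  R(z) = (1 + 3/10z)/(1 − 7/10z).

Find x<0 with |R(x)|<1.
x=-0.3: |R|=0.7521
x=-2: |R|=0.1667
x=-10: |R|=0.2500
x=-100: |R|=0.4085
θ=7/10≥1/2 ⇒ |1+3/10x|<|1−7/10x| ∀x<0 ⇒ unbounded interval.

unbounded; (−∞, 0). Any h>0 works for λ=-3.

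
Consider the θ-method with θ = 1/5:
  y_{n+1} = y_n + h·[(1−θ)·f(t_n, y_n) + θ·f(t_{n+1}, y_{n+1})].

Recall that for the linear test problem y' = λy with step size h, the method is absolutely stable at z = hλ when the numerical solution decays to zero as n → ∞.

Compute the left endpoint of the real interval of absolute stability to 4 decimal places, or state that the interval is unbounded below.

z* = -3.3333.

With y'=λy (z=hλ):
  y_{n+1} = y_n + z·[4/5·y_n + 1/5·y_{n+1}] ⇒ (1 − 1/5z)y_{n+1} = (1 + 4/5z)y_n
  so R(z) = (1 + 4/5z)/(1 − 1/5z).

Boundary: |R(x)|=1, x<0.
x=-1.61: |R|=0.2179
R=−1: 1+4/5x = −1+1/5x ⇒ -3/5x=2 ⇒ x=2/(-3/5)=-3.3333
Confirm numerically:
  x=-3.232: |R|=0.96307 <1
  x=-3.142: |R|=0.92950 <1
  x=-2.855: |R|=0.81731 <1
  x=-2.666: |R|=0.73885 <1
  x=-3.558: |R|=1.07876 >1
  x=-3.381: |R|=1.01706 >1
Stable set (-3.3333, 0).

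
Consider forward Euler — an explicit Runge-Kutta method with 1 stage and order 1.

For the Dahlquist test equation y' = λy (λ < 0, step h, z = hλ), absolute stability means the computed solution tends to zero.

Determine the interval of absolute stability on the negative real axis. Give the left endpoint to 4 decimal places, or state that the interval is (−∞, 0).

(-2.0000, 0).

Set f=λy, z=hλ:
  order 1, 1-stage ⇒ R(z)=1+z
  (e.g. R(-0.54)=0.46000, |R|=0.46000)

Solve |R(x)|<1 on ℝ⁻.
x=-0.54: |R|=0.4600
|R(-2.36)|=1.3600 |R(-1.9)|=0.9000 |R(-1.4)|=0.4000
Bisect:
  x_lo=-2.4237 |R|=1.4237  x_hi=-0.1746 |R|=0.8254
  mid=-1.29914 |R|=0.29914 →hi
  mid=-1.86142 |R|=0.86142 →hi
  mid=-2.14255 |R|=1.14255 →lo
  mid=-2.00199 |R|=1.00199 →lo
  mid=-1.93170 |R|=0.93170 →hi
  mid=-1.96684 |R|=0.96684 →hi
  mid=-1.98442 |R|=0.98442 →hi
  mid=-1.99320 |R|=0.99320 →hi
  ...
  [-2.00006,-1.99993] ⇒ x*=-2.0000
So |R|<1 on (-2.0000, 0).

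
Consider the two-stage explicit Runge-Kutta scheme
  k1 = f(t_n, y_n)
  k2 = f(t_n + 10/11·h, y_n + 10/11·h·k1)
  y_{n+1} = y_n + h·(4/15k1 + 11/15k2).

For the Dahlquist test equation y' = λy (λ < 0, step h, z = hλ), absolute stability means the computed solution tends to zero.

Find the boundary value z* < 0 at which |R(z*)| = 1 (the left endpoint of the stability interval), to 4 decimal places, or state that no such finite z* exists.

left endpoint -1.5000.

On y'=λy, z=hλ:
  k1=λy_n ⇒ h·k1=z·y_n;  k2=λ(1+10/11z)y_n ⇒ h·k2=z(1+10/11z)y_n
  y_{n+1}/y_n = 1 + 4/15z + 11/15z(1+10/11z) = 1 + z + 2/3z²
  Hence R(z) = 1 + z + 2/3z².

Find x<0 with |R(x)|<1.
x=-0.66: |R|=0.6304
R=1: x+2/3x²=0 ⇒ x=−3/2=-1.5000; min R=1−1/(4·2/3)=0.6250>−1
Confirm numerically:
  x=-1.302: |R|=0.82814 <1
  x=-0.732: |R|=0.62522 <1
  x=-0.707: |R|=0.62623 <1
  x=-0.669: |R|=0.62937 <1
  x=-1.985: |R|=1.64182 >1
  x=-1.553: |R|=1.05487 >1
Stable set (-1.5000, 0).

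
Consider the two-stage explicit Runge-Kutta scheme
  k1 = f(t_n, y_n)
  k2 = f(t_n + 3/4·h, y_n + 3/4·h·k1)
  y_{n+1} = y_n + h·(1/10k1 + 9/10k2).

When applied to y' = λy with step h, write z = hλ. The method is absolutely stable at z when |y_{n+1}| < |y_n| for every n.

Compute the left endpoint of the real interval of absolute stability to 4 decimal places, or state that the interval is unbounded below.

z* = -1.4815.

With y'=λy (z=hλ):
  k1=λy_n ⇒ h·k1=z·y_n;  k2=λ(1+3/4z)y_n ⇒ h·k2=z(1+3/4z)y_n
  y_{n+1}/y_n = 1 + 1/10z + 9/10z(1+3/4z) = 1 + z + 27/40z²
  ⇒ R(z) = 1 + z + 27/40z².

Need |R(x)|<1, x<0.
x=-0.55: |R|=0.6542
R=1: x+27/40x²=0 ⇒ x=−40/27=-1.4815; min R=1−1/(4·27/40)=0.6296>−1
Confirm numerically:
  x=-1.038: |R|=0.68927 <1
  x=-0.990: |R|=0.67157 <1
  x=-0.740: |R|=0.62963 <1
  x=-1.924: |R|=1.57470 >1
  x=-1.874: |R|=1.49652 >1
Stable set (-1.4815, 0).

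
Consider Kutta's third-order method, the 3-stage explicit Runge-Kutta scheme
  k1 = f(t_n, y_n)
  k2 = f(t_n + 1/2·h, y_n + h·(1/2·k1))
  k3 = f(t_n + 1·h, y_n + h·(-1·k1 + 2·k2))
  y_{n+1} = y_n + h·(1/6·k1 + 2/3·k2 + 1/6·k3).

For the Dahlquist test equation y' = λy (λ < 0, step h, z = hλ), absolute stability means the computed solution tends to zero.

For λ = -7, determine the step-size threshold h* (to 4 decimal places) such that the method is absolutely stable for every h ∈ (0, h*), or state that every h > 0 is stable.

With y'=λy (z=hλ):
  order 3, 3-stage ⇒ R(z)=1+z+z^2/2+z^3/6
  (e.g. R(-1.14)=0.26288, |R|=0.26288)

Find x<0 with |R(x)|<1.
x=-1.14: |R|=0.2629
|R(-2.72)|=1.3747 |R(-2.51)|=0.9955 |R(-1.39)|=0.1284
Bisect:
  x_lo=-3.4068 |R|=3.1938  x_hi=-0.3993 |R|=0.6698
  mid=-1.90306 |R|=0.24094 →hi
  mid=-2.65495 |R|=1.24959 →lo
  mid=-2.27901 |R|=0.65488 →hi
  mid=-2.46698 |R|=0.92632 →hi
  mid=-2.56096 |R|=1.08106 →lo
  mid=-2.51397 |R|=1.00201 →lo
  mid=-2.49047 |R|=0.96375 →hi
  ...
  [-2.51287,-2.51269] ⇒ x*=-2.5127
So |R|<1 on (-2.5127, 0).

(-2.5127,0); λ=-7 ⇒ h* = 0.3590.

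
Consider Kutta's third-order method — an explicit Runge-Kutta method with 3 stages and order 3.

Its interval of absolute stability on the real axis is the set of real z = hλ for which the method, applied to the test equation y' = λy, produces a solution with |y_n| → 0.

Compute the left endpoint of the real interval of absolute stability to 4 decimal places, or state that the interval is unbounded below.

z* = -2.5127.

With y'=λy (z=hλ):
  order 3, 3-stage ⇒ R(z)=1+z+z^2/2+z^3/6
  (e.g. R(-1.39)=0.12845, |R|=0.12845)

Need |R(x)|<1, x<0.
x=-1.39: |R|=0.1284
|R(-1.8)|=0.1520 |R(-1.6)|=0.0027 |R(-1.56)|=0.0241
Bisect:
  x_lo=-3.0431 |R|=2.1097  x_hi=-0.3045 |R|=0.7372
  mid=-1.67382 |R|=0.05456 →hi
  mid=-2.35848 |R|=0.76374 →hi
  mid=-2.70081 |R|=1.33708 →lo
  mid=-2.52964 |R|=1.02800 →lo
  mid=-2.44406 |R|=0.89058 →hi
  mid=-2.48685 |R|=0.95793 →hi
  mid=-2.50825 |R|=0.99262 →hi
  mid=-2.51895 |R|=1.01023 →lo
  ...
  [-2.51276,-2.51259] ⇒ x*=-2.5127
Interval (-2.5127, 0).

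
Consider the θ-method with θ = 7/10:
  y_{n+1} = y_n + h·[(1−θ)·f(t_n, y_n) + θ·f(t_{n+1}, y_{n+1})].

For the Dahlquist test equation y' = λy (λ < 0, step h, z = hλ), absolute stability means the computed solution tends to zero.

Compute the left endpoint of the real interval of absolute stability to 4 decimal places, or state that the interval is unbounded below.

On y'=λy, z=hλ:
  y_{n+1} = y_n + z·[3/10·y_n + 7/10·y_{n+1}] ⇒ (1 − 7/10z)y_{n+1} = (1 + 3/10z)y_n
  ⇒ R(z) = (1 + 3/10z)/(1 − 7/10z).

Need |R(x)|<1, x<0.
x=-0.66: |R|=0.5486
x=-2: |R|=0.1667
x=-10: |R|=0.2500
x=-100: |R|=0.4085
θ=7/10≥1/2 ⇒ |1+3/10x|<|1−7/10x| ∀x<0 ⇒ interval (−∞,0).

(−∞, 0) — no finite endpoint.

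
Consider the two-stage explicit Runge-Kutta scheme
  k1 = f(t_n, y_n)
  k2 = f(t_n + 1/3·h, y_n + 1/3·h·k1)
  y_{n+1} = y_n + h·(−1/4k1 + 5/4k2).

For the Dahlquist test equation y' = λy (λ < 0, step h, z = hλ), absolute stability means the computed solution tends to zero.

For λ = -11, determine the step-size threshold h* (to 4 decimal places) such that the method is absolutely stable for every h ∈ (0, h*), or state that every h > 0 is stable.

(-2.4000,0); λ=-11 ⇒ h* = (12/5)/11 = 0.2182.

Set f=λy, z=hλ:
  k1=λy_n ⇒ h·k1=z·y_n;  k2=λ(1+1/3z)y_n ⇒ h·k2=z(1+1/3z)y_n
  y_{n+1}/y_n = 1 − 1/4z + 5/4z(1+1/3z) = 1 + z + 5/12z²
  Hence R(z) = 1 + z + 5/12z².

Find x<0 with |R(x)|<1.
x=-1.57: |R|=0.4570
R=1: x+5/12x²=0 ⇒ x=−12/5=-2.4000; min R=1−1/(4·5/12)=0.4000>−1
Confirm numerically:
  x=-1.869: |R|=0.58648 <1
  x=-1.748: |R|=0.52513 <1
  x=-1.433: |R|=0.42262 <1
  x=-1.048: |R|=0.40963 <1
  x=-2.902: |R|=1.60700 >1
  x=-2.684: |R|=1.31761 >1
Interval (-2.4000, 0).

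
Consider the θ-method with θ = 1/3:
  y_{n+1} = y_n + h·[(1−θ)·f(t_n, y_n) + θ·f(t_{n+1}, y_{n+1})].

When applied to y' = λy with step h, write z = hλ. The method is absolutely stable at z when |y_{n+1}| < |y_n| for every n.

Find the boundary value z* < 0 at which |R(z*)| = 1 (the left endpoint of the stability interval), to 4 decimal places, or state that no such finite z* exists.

z* = -6.0000.

Set f=λy, z=hλ:
  y_{n+1} = y_n + z·[2/3·y_n + 1/3·y_{n+1}] ⇒ (1 − 1/3z)y_{n+1} = (1 + 2/3z)y_n
  ⇒ R(z) = (1 + 2/3z)/(1 − 1/3z).

Solve |R(x)|<1 on ℝ⁻.
x=-1.42: |R|=0.0362
R=−1: 1+2/3x = −1+1/3x ⇒ -1/3x=2 ⇒ x=2/(-1/3)=-6.0000
Confirm numerically:
  x=-5.721: |R|=0.96801 <1
  x=-5.441: |R|=0.93378 <1
  x=-4.031: |R|=0.71995 <1
  x=-3.857: |R|=0.68747 <1
  x=-6.139: |R|=1.01521 >1
  x=-6.051: |R|=1.00563 >1
So |R|<1 on (-6.0000, 0).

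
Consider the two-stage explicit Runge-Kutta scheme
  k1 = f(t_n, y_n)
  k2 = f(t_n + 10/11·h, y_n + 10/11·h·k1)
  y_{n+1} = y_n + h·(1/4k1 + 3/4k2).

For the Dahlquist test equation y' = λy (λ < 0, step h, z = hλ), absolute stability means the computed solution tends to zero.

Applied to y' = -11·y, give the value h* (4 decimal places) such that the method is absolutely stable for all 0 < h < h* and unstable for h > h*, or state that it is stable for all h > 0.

(-1.4667,0); λ=-11 ⇒ h* = (22/15)/11 = 0.1333.

Set f=λy, z=hλ:
  k1=λy_n ⇒ h·k1=z·y_n;  k2=λ(1+10/11z)y_n ⇒ h·k2=z(1+10/11z)y_n
  y_{n+1}/y_n = 1 + 1/4z + 3/4z(1+10/11z) = 1 + z + 15/22z²
  Hence R(z) = 1 + z + 15/22z².

Solve |R(x)|<1 on ℝ⁻.
x=-1: |R|=0.6818
R=1: x+15/22x²=0 ⇒ x=−22/15=-1.4667; min R=1−1/(4·15/22)=0.6333>−1
Confirm numerically:
  x=-1.426: |R|=0.96046 <1
  x=-1.150: |R|=0.75170 <1
  x=-0.840: |R|=0.64109 <1
  x=-0.703: |R|=0.63396 <1
  x=-1.700: |R|=1.27045 >1
  x=-1.527: |R|=1.06282 >1
Stable set (-1.4667, 0).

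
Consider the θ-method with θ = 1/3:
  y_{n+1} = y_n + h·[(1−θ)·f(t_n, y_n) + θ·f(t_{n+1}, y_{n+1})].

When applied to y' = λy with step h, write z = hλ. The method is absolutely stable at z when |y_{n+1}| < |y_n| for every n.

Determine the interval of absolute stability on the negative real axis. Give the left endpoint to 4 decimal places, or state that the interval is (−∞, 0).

(-6.0000, 0).

With y'=λy (z=hλ):
  y_{n+1} = y_n + z·[2/3·y_n + 1/3·y_{n+1}] ⇒ (1 − 1/3z)y_{n+1} = (1 + 2/3z)y_n
  ⇒ R(z) = (1 + 2/3z)/(1 − 1/3z).

Solve |R(x)|<1 on ℝ⁻.
x=-0.49: |R|=0.5788
R=−1: 1+2/3x = −1+1/3x ⇒ -1/3x=2 ⇒ x=2/(-1/3)=-6.0000
Confirm numerically:
  x=-4.095: |R|=0.73150 <1
  x=-3.462: |R|=0.60724 <1
  x=-2.946: |R|=0.48638 <1
  x=-6.457: |R|=1.04832 >1
  x=-6.245: |R|=1.02650 >1
So |R|<1 on (-6.0000, 0).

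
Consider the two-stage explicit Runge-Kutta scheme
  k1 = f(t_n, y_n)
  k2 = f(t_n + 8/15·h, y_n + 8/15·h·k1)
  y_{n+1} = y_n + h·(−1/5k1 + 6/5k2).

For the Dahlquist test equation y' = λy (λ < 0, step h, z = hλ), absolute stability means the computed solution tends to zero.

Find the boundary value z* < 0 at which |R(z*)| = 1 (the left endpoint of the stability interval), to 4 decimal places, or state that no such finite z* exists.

z* = -1.5625.

On y'=λy, z=hλ:
  k1=λy_n ⇒ h·k1=z·y_n;  k2=λ(1+8/15z)y_n ⇒ h·k2=z(1+8/15z)y_n
  y_{n+1}/y_n = 1 − 1/5z + 6/5z(1+8/15z) = 1 + z + 16/25z²
  ⇒ R(z) = 1 + z + 16/25z².

Find x<0 with |R(x)|<1.
x=-0.67: |R|=0.6173
R=1: x+16/25x²=0 ⇒ x=−25/16=-1.5625; min R=1−1/(4·16/25)=0.6094>−1
Confirm numerically:
  x=-1.524: |R|=0.96245 <1
  x=-0.922: |R|=0.62205 <1
  x=-0.800: |R|=0.60960 <1
  x=-0.759: |R|=0.60969 <1
  x=-1.931: |R|=1.45541 >1
  x=-1.631: |R|=1.07150 >1
  x=-1.589: |R|=1.02695 >1
Interval (-1.5625, 0).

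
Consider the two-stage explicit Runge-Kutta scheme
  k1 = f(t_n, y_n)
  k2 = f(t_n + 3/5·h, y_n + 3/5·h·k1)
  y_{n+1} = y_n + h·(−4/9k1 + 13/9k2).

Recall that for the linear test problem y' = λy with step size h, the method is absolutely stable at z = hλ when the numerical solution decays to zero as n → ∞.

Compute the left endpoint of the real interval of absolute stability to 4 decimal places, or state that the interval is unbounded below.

z* = -1.1538.

Set f=λy, z=hλ:
  k1=λy_n ⇒ h·k1=z·y_n;  k2=λ(1+3/5z)y_n ⇒ h·k2=z(1+3/5z)y_n
  y_{n+1}/y_n = 1 − 4/9z + 13/9z(1+3/5z) = 1 + z + 13/15z²
  R(z) = 1 + z + 13/15z².

Need |R(x)|<1, x<0.
x=-0.61: |R|=0.7125
R=1: x+13/15x²=0 ⇒ x=−15/13=-1.1538; min R=1−1/(4·13/15)=0.7115>−1
Confirm numerically:
  x=-1.077: |R|=0.92827 <1
  x=-0.972: |R|=0.84681 <1
  x=-0.911: |R|=0.80826 <1
  x=-0.610: |R|=0.71249 <1
  x=-1.609: |R|=1.63470 >1
  x=-1.565: |R|=1.55766 >1
  x=-1.455: |R|=1.37976 >1
Interval (-1.1538, 0).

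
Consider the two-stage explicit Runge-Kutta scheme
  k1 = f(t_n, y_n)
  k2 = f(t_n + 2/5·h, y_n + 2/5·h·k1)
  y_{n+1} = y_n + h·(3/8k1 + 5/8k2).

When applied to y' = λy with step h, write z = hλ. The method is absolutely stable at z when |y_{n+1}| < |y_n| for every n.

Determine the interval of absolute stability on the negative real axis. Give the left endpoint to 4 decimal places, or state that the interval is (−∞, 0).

(-4.0000, 0).

Set f=λy, z=hλ:
  k1=λy_n ⇒ h·k1=z·y_n;  k2=λ(1+2/5z)y_n ⇒ h·k2=z(1+2/5z)y_n
  y_{n+1}/y_n = 1 + 3/8z + 5/8z(1+2/5z) = 1 + z + 1/4z²
  ⇒ R(z) = 1 + z + 1/4z².

Solve |R(x)|<1 on ℝ⁻.
x=-1.78: |R|=0.0121
R=1: x+1/4x²=0 ⇒ x=−4=-4.0000; min R=1−1/(4·1/4)=0.0000>−1
Confirm numerically:
  x=-3.341: |R|=0.44957 <1
  x=-2.473: |R|=0.05593 <1
  x=-1.621: |R|=0.03591 <1
  x=-4.582: |R|=1.66668 >1
  x=-4.469: |R|=1.52399 >1
Stable set (-4.0000, 0).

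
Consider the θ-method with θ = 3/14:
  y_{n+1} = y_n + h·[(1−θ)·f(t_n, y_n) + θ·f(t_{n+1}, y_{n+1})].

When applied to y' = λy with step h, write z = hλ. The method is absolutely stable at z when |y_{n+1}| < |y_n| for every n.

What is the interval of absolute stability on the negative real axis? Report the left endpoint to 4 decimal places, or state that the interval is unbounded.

Set f=λy, z=hλ:
  y_{n+1} = y_n + z·[11/14·y_n + 3/14·y_{n+1}] ⇒ (1 − 3/14z)y_{n+1} = (1 + 11/14z)y_n
  so R(z) = (1 + 11/14z)/(1 − 3/14z).

Need |R(x)|<1, x<0.
x=-1.69: |R|=0.2407
R=−1: 1+11/14x = −1+3/14x ⇒ -4/7x=2 ⇒ x=2/(-4/7)=-3.5000
Confirm numerically:
  x=-3.434: |R|=0.97827 <1
  x=-2.930: |R|=0.79991 <1
  x=-2.323: |R|=0.55096 <1
  x=-4.071: |R|=1.17426 >1
  x=-3.873: |R|=1.11648 >1
  x=-3.737: |R|=1.07521 >1
Interval (-3.5000, 0).

(-3.5000, 0).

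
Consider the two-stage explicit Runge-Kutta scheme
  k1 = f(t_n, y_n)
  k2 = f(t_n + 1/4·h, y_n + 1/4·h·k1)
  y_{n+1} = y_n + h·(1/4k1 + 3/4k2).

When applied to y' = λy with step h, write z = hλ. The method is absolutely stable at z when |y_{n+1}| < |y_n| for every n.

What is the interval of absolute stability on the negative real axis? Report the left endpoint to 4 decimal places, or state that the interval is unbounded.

z∈(-5.3333,0).

Set f=λy, z=hλ:
  k1=λy_n ⇒ h·k1=z·y_n;  k2=λ(1+1/4z)y_n ⇒ h·k2=z(1+1/4z)y_n
  y_{n+1}/y_n = 1 + 1/4z + 3/4z(1+1/4z) = 1 + z + 3/16z²
  ⇒ R(z) = 1 + z + 3/16z².

Solve |R(x)|<1 on ℝ⁻.
x=-1.77: |R|=0.1826
R=1: x+3/16x²=0 ⇒ x=−16/3=-5.3333; min R=1−1/(4·3/16)=-0.3333>−1
Confirm numerically:
  x=-3.150: |R|=0.28953 <1
  x=-3.139: |R|=0.29150 <1
  x=-2.287: |R|=0.30631 <1
  x=-5.772: |R|=1.47475 >1
  x=-5.592: |R|=1.27121 >1
Interval (-5.3333, 0).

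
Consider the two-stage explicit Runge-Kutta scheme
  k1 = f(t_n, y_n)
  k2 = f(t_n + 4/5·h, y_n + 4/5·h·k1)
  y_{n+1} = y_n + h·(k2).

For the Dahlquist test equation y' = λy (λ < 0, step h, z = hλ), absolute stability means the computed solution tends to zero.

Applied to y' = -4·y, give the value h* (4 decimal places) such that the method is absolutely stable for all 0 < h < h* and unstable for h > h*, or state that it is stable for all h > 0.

(-1.2500,0); λ=-4 ⇒ h* = (5/4)/4 = 0.3125.

With y'=λy (z=hλ):
  k1=λy_n ⇒ h·k1=z·y_n;  k2=λ(1+4/5z)y_n ⇒ h·k2=z(1+4/5z)y_n
  y_{n+1}/y_n = 1 + z(1+4/5z) = 1 + z + 4/5z²
  so R(z) = 1 + z + 4/5z².

Find x<0 with |R(x)|<1.
x=-0.33: |R|=0.7571
R=1: x+4/5x²=0 ⇒ x=−5/4=-1.2500; min R=1−1/(4·4/5)=0.6875>−1
Confirm numerically:
  x=-1.021: |R|=0.81295 <1
  x=-0.995: |R|=0.79702 <1
  x=-0.622: |R|=0.68751 <1
  x=-1.577: |R|=1.41254 >1
  x=-1.564: |R|=1.39288 >1
  x=-1.394: |R|=1.16059 >1
So |R|<1 on (-1.2500, 0).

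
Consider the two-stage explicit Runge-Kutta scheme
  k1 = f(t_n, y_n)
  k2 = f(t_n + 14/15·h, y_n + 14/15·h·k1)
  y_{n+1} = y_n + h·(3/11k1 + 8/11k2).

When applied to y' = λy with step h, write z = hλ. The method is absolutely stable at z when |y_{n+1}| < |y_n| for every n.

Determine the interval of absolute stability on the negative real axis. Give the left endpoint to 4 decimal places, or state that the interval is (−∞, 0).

With y'=λy (z=hλ):
  k1=λy_n ⇒ h·k1=z·y_n;  k2=λ(1+14/15z)y_n ⇒ h·k2=z(1+14/15z)y_n
  y_{n+1}/y_n = 1 + 3/11z + 8/11z(1+14/15z) = 1 + z + 112/165z²
  ⇒ R(z) = 1 + z + 112/165z².

Boundary: |R(x)|=1, x<0.
x=-0.75: |R|=0.6318
R=1: x+112/165x²=0 ⇒ x=−165/112=-1.4732; min R=1−1/(4·112/165)=0.6317>−1
Confirm numerically:
  x=-1.432: |R|=0.95994 <1
  x=-1.217: |R|=0.78835 <1
  x=-1.074: |R|=0.70897 <1
  x=-2.045: |R|=1.79371 >1
  x=-1.561: |R|=1.09302 >1
Stable set (-1.4732, 0).

(-1.4732, 0).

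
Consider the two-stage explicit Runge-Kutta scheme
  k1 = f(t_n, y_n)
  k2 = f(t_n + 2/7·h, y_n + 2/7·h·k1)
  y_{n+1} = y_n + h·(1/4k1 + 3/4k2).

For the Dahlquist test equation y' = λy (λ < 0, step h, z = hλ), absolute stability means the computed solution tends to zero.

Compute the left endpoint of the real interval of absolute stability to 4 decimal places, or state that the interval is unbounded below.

z* = -4.6667.

Set f=λy, z=hλ:
  k1=λy_n ⇒ h·k1=z·y_n;  k2=λ(1+2/7z)y_n ⇒ h·k2=z(1+2/7z)y_n
  y_{n+1}/y_n = 1 + 1/4z + 3/4z(1+2/7z) = 1 + z + 3/14z²
  ⇒ R(z) = 1 + z + 3/14z².

Find x<0 with |R(x)|<1.
x=-0.68: |R|=0.4191
R=1: x+3/14x²=0 ⇒ x=−14/3=-4.6667; min R=1−1/(4·3/14)=-0.1667>−1
Confirm numerically:
  x=-4.298: |R|=0.66046 <1
  x=-3.564: |R|=0.15788 <1
  x=-3.494: |R|=0.12201 <1
  x=-5.151: |R|=1.53460 >1
  x=-4.859: |R|=1.20026 >1
  x=-4.785: |R|=1.12133 >1
So |R|<1 on (-4.6667, 0).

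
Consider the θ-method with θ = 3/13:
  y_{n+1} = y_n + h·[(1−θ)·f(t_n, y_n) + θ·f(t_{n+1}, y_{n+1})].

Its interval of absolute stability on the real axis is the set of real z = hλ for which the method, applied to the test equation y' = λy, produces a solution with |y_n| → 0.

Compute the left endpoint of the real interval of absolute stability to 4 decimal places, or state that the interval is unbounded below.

left endpoint -3.7143.

Test eqn y'=λy, z=hλ:
  y_{n+1} = y_n + z·[10/13·y_n + 3/13·y_{n+1}] ⇒ (1 − 3/13z)y_{n+1} = (1 + 10/13z)y_n
  Hence R(z) = (1 + 10/13z)/(1 − 3/13z).

Boundary: |R(x)|=1, x<0.
x=-0.68: |R|=0.4122
R=−1: 1+10/13x = −1+3/13x ⇒ -7/13x=2 ⇒ x=2/(-7/13)=-3.7143
Confirm numerically:
  x=-3.251: |R|=0.85747 <1
  x=-1.676: |R|=0.20856 <1
  x=-1.566: |R|=0.15030 <1
  x=-4.025: |R|=1.08674 >1
  x=-3.972: |R|=1.07240 >1
  x=-3.856: |R|=1.04038 >1
Interval (-3.7143, 0).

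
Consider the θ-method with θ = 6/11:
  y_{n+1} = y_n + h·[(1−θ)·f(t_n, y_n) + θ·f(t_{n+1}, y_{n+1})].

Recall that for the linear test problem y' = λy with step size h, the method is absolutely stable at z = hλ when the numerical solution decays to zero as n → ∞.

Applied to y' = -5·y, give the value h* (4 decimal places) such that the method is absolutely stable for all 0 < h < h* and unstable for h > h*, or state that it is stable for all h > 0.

With y'=λy (z=hλ):
  y_{n+1} = y_n + z·[5/11·y_n + 6/11·y_{n+1}] ⇒ (1 − 6/11z)y_{n+1} = (1 + 5/11z)y_n
  R(z) = (1 + 5/11z)/(1 − 6/11z).

Find x<0 with |R(x)|<1.
x=-0.99: |R|=0.3571
x=-2: |R|=0.0435
x=-10: |R|=0.5493
x=-100: |R|=0.8003
θ=6/11≥1/2 ⇒ |1+5/11x|<|1−6/11x| ∀x<0 ⇒ unbounded interval.

interval (−∞, 0). Any h>0 works for λ=-5.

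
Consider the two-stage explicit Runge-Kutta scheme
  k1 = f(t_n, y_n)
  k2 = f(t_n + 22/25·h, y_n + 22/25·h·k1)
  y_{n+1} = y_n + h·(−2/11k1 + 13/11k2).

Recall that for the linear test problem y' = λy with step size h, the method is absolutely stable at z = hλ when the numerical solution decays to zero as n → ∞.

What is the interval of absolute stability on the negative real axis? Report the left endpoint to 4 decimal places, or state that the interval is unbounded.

Test eqn y'=λy, z=hλ:
  k1=λy_n ⇒ h·k1=z·y_n;  k2=λ(1+22/25z)y_n ⇒ h·k2=z(1+22/25z)y_n
  y_{n+1}/y_n = 1 − 2/11z + 13/11z(1+22/25z) = 1 + z + 26/25z²
  R(z) = 1 + z + 26/25z².

Solve |R(x)|<1 on ℝ⁻.
x=-1.35: |R|=1.5454
R=1: x+26/25x²=0 ⇒ x=−25/26=-0.9615; min R=1−1/(4·26/25)=0.7596>−1
Confirm numerically:
  x=-0.809: |R|=0.87166 <1
  x=-0.657: |R|=0.79191 <1
  x=-0.651: |R|=0.78975 <1
  x=-1.401: |R|=1.64031 >1
  x=-1.382: |R|=1.60432 >1
Stable set (-0.9615, 0).

(-0.9615, 0).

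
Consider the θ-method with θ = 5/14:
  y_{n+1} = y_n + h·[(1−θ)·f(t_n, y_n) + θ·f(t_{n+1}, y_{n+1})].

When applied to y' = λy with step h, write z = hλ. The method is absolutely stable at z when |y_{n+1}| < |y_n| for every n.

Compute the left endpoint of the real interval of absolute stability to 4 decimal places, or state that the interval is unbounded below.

On y'=λy, z=hλ:
  y_{n+1} = y_n + z·[9/14·y_n + 5/14·y_{n+1}] ⇒ (1 − 5/14z)y_{n+1} = (1 + 9/14z)y_n
  R(z) = (1 + 9/14z)/(1 − 5/14z).

Need |R(x)|<1, x<0.
x=-1.7: |R|=0.0578
R=−1: 1+9/14x = −1+5/14x ⇒ -2/7x=2 ⇒ x=2/(-2/7)=-7.0000
Confirm numerically:
  x=-4.956: |R|=0.78917 <1
  x=-4.343: |R|=0.70242 <1
  x=-4.038: |R|=0.65347 <1
  x=-2.816: |R|=0.40399 <1
  x=-7.446: |R|=1.03482 >1
  x=-7.151: |R|=1.01214 >1
Stable set (-7.0000, 0).

z* = -7.0000.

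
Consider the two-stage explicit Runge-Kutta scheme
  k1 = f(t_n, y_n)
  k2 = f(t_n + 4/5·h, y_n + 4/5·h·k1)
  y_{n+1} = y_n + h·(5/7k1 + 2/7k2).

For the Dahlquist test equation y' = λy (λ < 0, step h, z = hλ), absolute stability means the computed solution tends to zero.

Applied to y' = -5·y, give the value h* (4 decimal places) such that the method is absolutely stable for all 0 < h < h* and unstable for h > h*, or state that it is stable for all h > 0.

(-4.3750,0); λ=-5 ⇒ h* = (35/8)/5 = 0.8750.

With y'=λy (z=hλ):
  k1=λy_n ⇒ h·k1=z·y_n;  k2=λ(1+4/5z)y_n ⇒ h·k2=z(1+4/5z)y_n
  y_{n+1}/y_n = 1 + 5/7z + 2/7z(1+4/5z) = 1 + z + 8/35z²
  ⇒ R(z) = 1 + z + 8/35z².

Need |R(x)|<1, x<0.
x=-1.77: |R|=0.0539
R=1: x+8/35x²=0 ⇒ x=−35/8=-4.3750; min R=1−1/(4·8/35)=-0.0938>−1
Confirm numerically:
  x=-3.724: |R|=0.44587 <1
  x=-2.449: |R|=0.07812 <1
  x=-2.051: |R|=0.08949 <1
  x=-4.893: |R|=1.57933 >1
  x=-4.709: |R|=1.35950 >1
  x=-4.492: |R|=1.12013 >1
Interval (-4.3750, 0).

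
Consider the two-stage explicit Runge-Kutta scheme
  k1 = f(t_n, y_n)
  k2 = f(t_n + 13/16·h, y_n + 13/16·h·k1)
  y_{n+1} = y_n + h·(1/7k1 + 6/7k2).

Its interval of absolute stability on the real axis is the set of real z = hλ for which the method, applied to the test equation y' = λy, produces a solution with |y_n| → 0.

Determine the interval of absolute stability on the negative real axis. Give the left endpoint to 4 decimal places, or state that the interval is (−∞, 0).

z∈(-1.4359,0).

With y'=λy (z=hλ):
  k1=λy_n ⇒ h·k1=z·y_n;  k2=λ(1+13/16z)y_n ⇒ h·k2=z(1+13/16z)y_n
  y_{n+1}/y_n = 1 + 1/7z + 6/7z(1+13/16z) = 1 + z + 39/56z²
  R(z) = 1 + z + 39/56z².

Solve |R(x)|<1 on ℝ⁻.
x=-1.25: |R|=0.8382
R=1: x+39/56x²=0 ⇒ x=−56/39=-1.4359; min R=1−1/(4·39/56)=0.6410>−1
Confirm numerically:
  x=-1.238: |R|=0.82938 <1
  x=-0.998: |R|=0.69565 <1
  x=-0.758: |R|=0.64214 <1
  x=-0.660: |R|=0.64336 <1
  x=-1.856: |R|=1.54301 >1
  x=-1.694: |R|=1.30450 >1
  x=-1.687: |R|=1.29501 >1
So |R|<1 on (-1.4359, 0).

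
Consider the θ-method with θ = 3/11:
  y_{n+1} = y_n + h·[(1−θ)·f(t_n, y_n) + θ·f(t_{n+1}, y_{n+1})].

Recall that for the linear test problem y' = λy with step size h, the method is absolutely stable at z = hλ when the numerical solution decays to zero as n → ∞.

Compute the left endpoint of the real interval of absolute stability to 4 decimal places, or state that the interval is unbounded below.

z* = -4.4000.

On y'=λy, z=hλ:
  y_{n+1} = y_n + z·[8/11·y_n + 3/11·y_{n+1}] ⇒ (1 − 3/11z)y_{n+1} = (1 + 8/11z)y_n
  ⇒ R(z) = (1 + 8/11z)/(1 − 3/11z).

Need |R(x)|<1, x<0.
x=-1.41: |R|=0.0184
R=−1: 1+8/11x = −1+3/11x ⇒ -5/11x=2 ⇒ x=2/(-5/11)=-4.4000
Confirm numerically:
  x=-3.078: |R|=0.67332 <1
  x=-2.824: |R|=0.59532 <1
  x=-2.668: |R|=0.54431 <1
  x=-1.945: |R|=0.27086 <1
  x=-4.750: |R|=1.06931 >1
  x=-4.712: |R|=1.06206 >1
Interval (-4.4000, 0).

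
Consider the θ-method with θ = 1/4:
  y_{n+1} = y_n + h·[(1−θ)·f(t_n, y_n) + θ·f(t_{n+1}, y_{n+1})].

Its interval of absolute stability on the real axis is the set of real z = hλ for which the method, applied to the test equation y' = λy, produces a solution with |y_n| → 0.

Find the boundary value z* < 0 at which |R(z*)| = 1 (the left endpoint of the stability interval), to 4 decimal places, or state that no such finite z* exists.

Test eqn y'=λy, z=hλ:
  y_{n+1} = y_n + z·[3/4·y_n + 1/4·y_{n+1}] ⇒ (1 − 1/4z)y_{n+1} = (1 + 3/4z)y_n
  ⇒ R(z) = (1 + 3/4z)/(1 − 1/4z).

Boundary: |R(x)|=1, x<0.
x=-0.52: |R|=0.5398
R=−1: 1+3/4x = −1+1/4x ⇒ -1/2x=2 ⇒ x=2/(-1/2)=-4.0000
Confirm numerically:
  x=-3.288: |R|=0.80461 <1
  x=-2.945: |R|=0.69618 <1
  x=-2.537: |R|=0.55239 <1
  x=-4.311: |R|=1.07484 >1
  x=-4.234: |R|=1.05684 >1
  x=-4.120: |R|=1.02956 >1
So |R|<1 on (-4.0000, 0).

z* = -4.0000.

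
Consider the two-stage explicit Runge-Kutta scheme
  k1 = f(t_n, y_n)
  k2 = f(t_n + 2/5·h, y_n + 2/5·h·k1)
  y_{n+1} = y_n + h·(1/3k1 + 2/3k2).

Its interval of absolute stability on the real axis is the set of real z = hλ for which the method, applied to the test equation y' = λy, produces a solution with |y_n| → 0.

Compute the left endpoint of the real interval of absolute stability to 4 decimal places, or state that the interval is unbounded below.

On y'=λy, z=hλ:
  k1=λy_n ⇒ h·k1=z·y_n;  k2=λ(1+2/5z)y_n ⇒ h·k2=z(1+2/5z)y_n
  y_{n+1}/y_n = 1 + 1/3z + 2/3z(1+2/5z) = 1 + z + 4/15z²
  ⇒ R(z) = 1 + z + 4/15z².

Solve |R(x)|<1 on ℝ⁻.
x=-1.43: |R|=0.1153
R=1: x+4/15x²=0 ⇒ x=−15/4=-3.7500; min R=1−1/(4·4/15)=0.0625>−1
Confirm numerically:
  x=-3.613: |R|=0.86801 <1
  x=-3.339: |R|=0.63405 <1
  x=-3.256: |R|=0.57108 <1
  x=-3.109: |R|=0.46857 <1
  x=-3.965: |R|=1.22733 >1
  x=-3.927: |R|=1.18535 >1
Interval (-3.7500, 0).

left endpoint -3.7500.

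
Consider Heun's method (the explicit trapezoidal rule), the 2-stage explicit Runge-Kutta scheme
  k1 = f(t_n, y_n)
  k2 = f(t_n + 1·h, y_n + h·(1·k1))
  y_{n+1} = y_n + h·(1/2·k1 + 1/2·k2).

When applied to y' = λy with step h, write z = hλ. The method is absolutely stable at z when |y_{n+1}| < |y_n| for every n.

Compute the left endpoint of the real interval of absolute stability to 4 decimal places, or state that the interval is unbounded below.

z* = -2.0000.

Test eqn y'=λy, z=hλ:
  order 2, 2-stage ⇒ R(z)=1+z+z^2/2
  (e.g. R(-1.43)=0.59245, |R|=0.59245)

Boundary: |R(x)|=1, x<0.
x=-1.43: |R|=0.5924
|R(-2.21)|=1.2320 |R(-2.08)|=1.0832 |R(-1.73)|=0.7664
Bisect:
  x_lo=-2.3303 |R|=1.3848  x_hi=-0.2673 |R|=0.7684
  mid=-1.29877 |R|=0.54463 →hi
  mid=-1.81452 |R|=0.83172 →hi
  mid=-2.07240 |R|=1.07502 →lo
  mid=-1.94346 |R|=0.94506 →hi
  mid=-2.00793 |R|=1.00796 →lo
  mid=-1.97569 |R|=0.97599 →hi
  mid=-1.99181 |R|=0.99184 →hi
  ...
  [-2.00012,-2.00000] ⇒ x*=-2.0000
Interval (-2.0000, 0).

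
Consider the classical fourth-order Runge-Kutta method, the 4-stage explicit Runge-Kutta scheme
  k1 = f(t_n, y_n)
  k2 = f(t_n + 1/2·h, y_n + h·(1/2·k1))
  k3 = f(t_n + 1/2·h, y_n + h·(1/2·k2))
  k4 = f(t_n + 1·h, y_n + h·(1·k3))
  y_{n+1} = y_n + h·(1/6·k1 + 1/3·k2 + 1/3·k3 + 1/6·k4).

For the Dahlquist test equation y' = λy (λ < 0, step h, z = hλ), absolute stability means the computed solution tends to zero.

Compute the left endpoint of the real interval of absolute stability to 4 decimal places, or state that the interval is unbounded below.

left endpoint -2.7853.

Test eqn y'=λy, z=hλ:
  order 4, 4-stage ⇒ R(z)=1+z+z^2/2+z^3/6+z^4/24
  (e.g. R(-1.59)=0.27041, |R|=0.27041)

Boundary: |R(x)|=1, x<0.
x=-1.59: |R|=0.2704
|R(-3.16)|=1.7284 |R(-2.73)|=0.9198 |R(-0.62)|=0.5386
Bisect:
  x_lo=-3.3830 |R|=2.3438  x_hi=-0.2042 |R|=0.8153
  mid=-1.79360 |R|=0.28444 →hi
  mid=-2.58828 |R|=0.74138 →hi
  mid=-2.98562 |R|=1.34649 →lo
  mid=-2.78695 |R|=1.00249 →lo
  mid=-2.68761 |R|=0.86244 →hi
  mid=-2.73728 |R|=0.92999 →hi
  mid=-2.76211 |R|=0.96561 →hi
  mid=-2.77453 |R|=0.98389 →hi
  mid=-2.78074 |R|=0.99315 →hi
  ...
  [-2.78539,-2.78520] ⇒ x*=-2.7853
Interval (-2.7853, 0).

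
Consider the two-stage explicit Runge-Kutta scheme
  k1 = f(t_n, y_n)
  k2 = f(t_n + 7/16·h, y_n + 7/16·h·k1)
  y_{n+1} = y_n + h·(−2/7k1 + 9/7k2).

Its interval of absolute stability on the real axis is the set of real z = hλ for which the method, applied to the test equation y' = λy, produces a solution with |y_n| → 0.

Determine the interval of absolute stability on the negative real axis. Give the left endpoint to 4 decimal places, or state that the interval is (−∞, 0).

Test eqn y'=λy, z=hλ:
  k1=λy_n ⇒ h·k1=z·y_n;  k2=λ(1+7/16z)y_n ⇒ h·k2=z(1+7/16z)y_n
  y_{n+1}/y_n = 1 − 2/7z + 9/7z(1+7/16z) = 1 + z + 9/16z²
  so R(z) = 1 + z + 9/16z².

Boundary: |R(x)|=1, x<0.
x=-0.69: |R|=0.5778
R=1: x+9/16x²=0 ⇒ x=−16/9=-1.7778; min R=1−1/(4·9/16)=0.5556>−1
Confirm numerically:
  x=-1.694: |R|=0.92017 <1
  x=-1.686: |R|=0.91296 <1
  x=-1.611: |R|=0.84887 <1
  x=-1.468: |R|=0.74420 <1
  x=-2.076: |R|=1.34825 >1
  x=-1.816: |R|=1.03904 >1
Interval (-1.7778, 0).

(-1.7778, 0).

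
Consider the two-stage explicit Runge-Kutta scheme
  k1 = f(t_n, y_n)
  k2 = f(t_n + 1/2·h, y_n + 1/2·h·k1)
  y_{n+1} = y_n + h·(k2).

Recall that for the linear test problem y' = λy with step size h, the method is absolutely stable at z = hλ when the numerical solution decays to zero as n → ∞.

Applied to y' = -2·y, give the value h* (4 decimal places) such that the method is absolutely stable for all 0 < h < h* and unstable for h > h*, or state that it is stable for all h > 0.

Test eqn y'=λy, z=hλ:
  k1=λy_n ⇒ h·k1=z·y_n;  k2=λ(1+1/2z)y_n ⇒ h·k2=z(1+1/2z)y_n
  y_{n+1}/y_n = 1 + z(1+1/2z) = 1 + z + 1/2z²
  R(z) = 1 + z + 1/2z².

Find x<0 with |R(x)|<1.
x=-1.26: |R|=0.5338
R=1: x+1/2x²=0 ⇒ x=−2=-2.0000; min R=1−1/(4·1/2)=0.5000>−1
Confirm numerically:
  x=-1.807: |R|=0.82562 <1
  x=-1.594: |R|=0.67642 <1
  x=-1.586: |R|=0.67170 <1
  x=-1.566: |R|=0.66018 <1
  x=-2.277: |R|=1.31536 >1
  x=-2.276: |R|=1.31409 >1
  x=-2.183: |R|=1.19974 >1
Stable set (-2.0000, 0).

(-2.0000,0); λ=-2 ⇒ h* = (2)/2 = 1.0000.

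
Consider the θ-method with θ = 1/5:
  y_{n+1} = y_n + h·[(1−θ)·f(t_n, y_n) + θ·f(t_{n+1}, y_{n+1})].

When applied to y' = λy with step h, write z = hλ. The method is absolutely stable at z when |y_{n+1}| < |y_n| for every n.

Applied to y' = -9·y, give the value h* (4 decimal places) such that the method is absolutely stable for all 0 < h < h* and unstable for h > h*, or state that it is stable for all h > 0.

(-3.3333,0); λ=-9 ⇒ h* = (10/3)/9 = 0.3704.

Set f=λy, z=hλ:
  y_{n+1} = y_n + z·[4/5·y_n + 1/5·y_{n+1}] ⇒ (1 − 1/5z)y_{n+1} = (1 + 4/5z)y_n
  ⇒ R(z) = (1 + 4/5z)/(1 − 1/5z).

Boundary: |R(x)|=1, x<0.
x=-1.3: |R|=0.0317
R=−1: 1+4/5x = −1+1/5x ⇒ -3/5x=2 ⇒ x=2/(-3/5)=-3.3333
Confirm numerically:
  x=-3.152: |R|=0.93327 <1
  x=-2.781: |R|=0.78705 <1
  x=-1.579: |R|=0.20003 <1
  x=-3.831: |R|=1.16906 >1
  x=-3.614: |R|=1.09775 >1
So |R|<1 on (-3.3333, 0).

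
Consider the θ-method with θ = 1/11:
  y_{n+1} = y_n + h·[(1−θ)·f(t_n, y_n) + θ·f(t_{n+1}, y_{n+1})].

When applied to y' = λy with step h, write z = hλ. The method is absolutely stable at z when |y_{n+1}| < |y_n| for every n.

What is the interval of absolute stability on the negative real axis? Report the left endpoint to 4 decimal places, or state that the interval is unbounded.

Test eqn y'=λy, z=hλ:
  y_{n+1} = y_n + z·[10/11·y_n + 1/11·y_{n+1}] ⇒ (1 − 1/11z)y_{n+1} = (1 + 10/11z)y_n
  Hence R(z) = (1 + 10/11z)/(1 − 1/11z).

Solve |R(x)|<1 on ℝ⁻.
x=-1.73: |R|=0.4949
R=−1: 1+10/11x = −1+1/11x ⇒ -9/11x=2 ⇒ x=2/(-9/11)=-2.4444
Confirm numerically:
  x=-2.300: |R|=0.90226 <1
  x=-1.489: |R|=0.31147 <1
  x=-1.330: |R|=0.18654 <1
  x=-1.282: |R|=0.14818 <1
  x=-2.933: |R|=1.31558 >1
  x=-2.517: |R|=1.04831 >1
Stable set (-2.4444, 0).

z∈(-2.4444,0).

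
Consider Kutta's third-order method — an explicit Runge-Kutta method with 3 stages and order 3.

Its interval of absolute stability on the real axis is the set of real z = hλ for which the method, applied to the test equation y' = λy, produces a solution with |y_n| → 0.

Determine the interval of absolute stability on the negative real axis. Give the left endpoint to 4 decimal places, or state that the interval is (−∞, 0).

z∈(-2.5127,0).

With y'=λy (z=hλ):
  order 3, 3-stage ⇒ R(z)=1+z+z^2/2+z^3/6
  (e.g. R(-0.59)=0.54982, |R|=0.54982)

Boundary: |R(x)|=1, x<0.
x=-0.59: |R|=0.5498
|R(-1.33)|=0.1623 |R(-1)|=0.3333 |R(-0.68)|=0.4988
Bisect:
  x_lo=-2.9962 |R|=1.9905  x_hi=-0.1459 |R|=0.8642
  mid=-1.57104 |R|=0.01678 →hi
  mid=-2.28361 |R|=0.66096 →hi
  mid=-2.63990 |R|=1.22163 →lo
  mid=-2.46175 |R|=0.91810 →hi
  mid=-2.55083 |R|=1.06372 →lo
  mid=-2.50629 |R|=0.98942 →hi
  mid=-2.52856 |R|=1.02619 →lo
  ...
  [-2.51290,-2.51273] ⇒ x*=-2.5127
Stable set (-2.5127, 0).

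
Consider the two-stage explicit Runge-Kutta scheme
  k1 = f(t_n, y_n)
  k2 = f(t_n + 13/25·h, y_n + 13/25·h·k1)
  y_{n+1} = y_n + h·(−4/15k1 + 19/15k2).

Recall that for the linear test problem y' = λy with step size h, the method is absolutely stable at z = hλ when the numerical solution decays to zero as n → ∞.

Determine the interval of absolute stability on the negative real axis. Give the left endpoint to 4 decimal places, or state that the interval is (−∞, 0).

On y'=λy, z=hλ:
  k1=λy_n ⇒ h·k1=z·y_n;  k2=λ(1+13/25z)y_n ⇒ h·k2=z(1+13/25z)y_n
  y_{n+1}/y_n = 1 − 4/15z + 19/15z(1+13/25z) = 1 + z + 247/375z²
  ⇒ R(z) = 1 + z + 247/375z².

Boundary: |R(x)|=1, x<0.
x=-0.46: |R|=0.6794
R=1: x+247/375x²=0 ⇒ x=−375/247=-1.5182; min R=1−1/(4·247/375)=0.6204>−1
Confirm numerically:
  x=-1.300: |R|=0.81315 <1
  x=-0.853: |R|=0.62625 <1
  x=-0.825: |R|=0.62330 <1
  x=-2.027: |R|=1.67928 >1
  x=-1.661: |R|=1.15621 >1
Interval (-1.5182, 0).

z∈(-1.5182,0).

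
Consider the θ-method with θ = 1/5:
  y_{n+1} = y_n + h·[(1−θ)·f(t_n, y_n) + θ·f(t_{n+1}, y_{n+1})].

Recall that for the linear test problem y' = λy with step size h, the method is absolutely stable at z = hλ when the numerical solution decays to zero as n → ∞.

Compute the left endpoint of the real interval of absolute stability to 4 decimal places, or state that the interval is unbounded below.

left endpoint -3.3333.

On y'=λy, z=hλ:
  y_{n+1} = y_n + z·[4/5·y_n + 1/5·y_{n+1}] ⇒ (1 − 1/5z)y_{n+1} = (1 + 4/5z)y_n
  ⇒ R(z) = (1 + 4/5z)/(1 − 1/5z).

Need |R(x)|<1, x<0.
x=-0.99: |R|=0.1736
R=−1: 1+4/5x = −1+1/5x ⇒ -3/5x=2 ⇒ x=2/(-3/5)=-3.3333
Confirm numerically:
  x=-3.180: |R|=0.94377 <1
  x=-1.587: |R|=0.20465 <1
  x=-1.489: |R|=0.14733 <1
  x=-3.613: |R|=1.09741 >1
  x=-3.612: |R|=1.09707 >1
  x=-3.488: |R|=1.05467 >1
So |R|<1 on (-3.3333, 0).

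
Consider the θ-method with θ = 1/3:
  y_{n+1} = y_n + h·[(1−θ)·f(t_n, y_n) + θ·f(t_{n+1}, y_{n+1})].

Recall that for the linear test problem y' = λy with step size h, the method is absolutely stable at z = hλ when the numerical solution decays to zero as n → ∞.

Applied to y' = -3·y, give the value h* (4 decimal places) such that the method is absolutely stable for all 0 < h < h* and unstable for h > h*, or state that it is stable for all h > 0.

Test eqn y'=λy, z=hλ:
  y_{n+1} = y_n + z·[2/3·y_n + 1/3·y_{n+1}] ⇒ (1 − 1/3z)y_{n+1} = (1 + 2/3z)y_n
  R(z) = (1 + 2/3z)/(1 − 1/3z).

Find x<0 with |R(x)|<1.
x=-1.38: |R|=0.0548
R=−1: 1+2/3x = −1+1/3x ⇒ -1/3x=2 ⇒ x=2/(-1/3)=-6.0000
Confirm numerically:
  x=-5.508: |R|=0.94217 <1
  x=-3.521: |R|=0.61984 <1
  x=-3.393: |R|=0.59221 <1
  x=-3.149: |R|=0.53635 <1
  x=-6.579: |R|=1.06044 >1
  x=-6.263: |R|=1.02839 >1
Stable set (-6.0000, 0).

(-6.0000,0); λ=-3 ⇒ h* = (6)/3 = 2.0000.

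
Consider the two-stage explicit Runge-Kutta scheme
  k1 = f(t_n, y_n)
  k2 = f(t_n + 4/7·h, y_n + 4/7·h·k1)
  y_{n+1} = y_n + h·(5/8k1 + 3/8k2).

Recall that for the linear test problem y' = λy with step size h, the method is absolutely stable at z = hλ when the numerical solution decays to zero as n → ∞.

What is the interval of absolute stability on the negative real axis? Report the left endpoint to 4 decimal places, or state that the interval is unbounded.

Set f=λy, z=hλ:
  k1=λy_n ⇒ h·k1=z·y_n;  k2=λ(1+4/7z)y_n ⇒ h·k2=z(1+4/7z)y_n
  y_{n+1}/y_n = 1 + 5/8z + 3/8z(1+4/7z) = 1 + z + 3/14z²
  ⇒ R(z) = 1 + z + 3/14z².

Solve |R(x)|<1 on ℝ⁻.
x=-1.68: |R|=0.0752
R=1: x+3/14x²=0 ⇒ x=−14/3=-4.6667; min R=1−1/(4·3/14)=-0.1667>−1
Confirm numerically:
  x=-4.481: |R|=0.82172 <1
  x=-4.113: |R|=0.51202 <1
  x=-4.109: |R|=0.50897 <1
  x=-5.154: |R|=1.53822 >1
  x=-5.148: |R|=1.53098 >1
  x=-4.772: |R|=1.10771 >1
Stable set (-4.6667, 0).

z∈(-4.6667,0).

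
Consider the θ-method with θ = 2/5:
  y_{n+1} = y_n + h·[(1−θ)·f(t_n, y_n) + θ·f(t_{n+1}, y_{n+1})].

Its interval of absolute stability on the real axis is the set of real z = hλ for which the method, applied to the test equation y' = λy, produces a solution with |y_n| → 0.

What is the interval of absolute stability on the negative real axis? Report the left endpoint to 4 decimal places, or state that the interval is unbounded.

Test eqn y'=λy, z=hλ:
  y_{n+1} = y_n + z·[3/5·y_n + 2/5·y_{n+1}] ⇒ (1 − 2/5z)y_{n+1} = (1 + 3/5z)y_n
  Hence R(z) = (1 + 3/5z)/(1 − 2/5z).

Need |R(x)|<1, x<0.
x=-0.75: |R|=0.4231
R=−1: 1+3/5x = −1+2/5x ⇒ -1/5x=2 ⇒ x=2/(-1/5)=-10.0000
Confirm numerically:
  x=-9.552: |R|=0.98141 <1
  x=-8.846: |R|=0.94915 <1
  x=-7.099: |R|=0.84889 <1
  x=-4.360: |R|=0.58892 <1
  x=-10.532: |R|=1.02041 >1
  x=-10.422: |R|=1.01633 >1
  x=-10.055: |R|=1.00219 >1
Stable set (-10.0000, 0).

z∈(-10.0000,0).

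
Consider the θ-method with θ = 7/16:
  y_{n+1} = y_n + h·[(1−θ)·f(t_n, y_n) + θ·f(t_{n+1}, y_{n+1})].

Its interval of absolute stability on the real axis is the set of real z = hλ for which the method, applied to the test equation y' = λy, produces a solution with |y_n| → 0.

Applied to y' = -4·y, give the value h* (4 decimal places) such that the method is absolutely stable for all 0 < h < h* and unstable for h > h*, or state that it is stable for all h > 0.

Test eqn y'=λy, z=hλ:
  y_{n+1} = y_n + z·[9/16·y_n + 7/16·y_{n+1}] ⇒ (1 − 7/16z)y_{n+1} = (1 + 9/16z)y_n
  so R(z) = (1 + 9/16z)/(1 − 7/16z).

Boundary: |R(x)|=1, x<0.
x=-1.39: |R|=0.1356
R=−1: 1+9/16x = −1+7/16x ⇒ -1/8x=2 ⇒ x=2/(-1/8)=-16.0000
Confirm numerically:
  x=-14.764: |R|=0.97929 <1
  x=-9.271: |R|=0.83364 <1
  x=-7.703: |R|=0.76268 <1
  x=-16.534: |R|=1.00811 >1
  x=-16.413: |R|=1.00631 >1
Stable set (-16.0000, 0).

(-16.0000,0); λ=-4 ⇒ h* = (16)/4 = 4.0000.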